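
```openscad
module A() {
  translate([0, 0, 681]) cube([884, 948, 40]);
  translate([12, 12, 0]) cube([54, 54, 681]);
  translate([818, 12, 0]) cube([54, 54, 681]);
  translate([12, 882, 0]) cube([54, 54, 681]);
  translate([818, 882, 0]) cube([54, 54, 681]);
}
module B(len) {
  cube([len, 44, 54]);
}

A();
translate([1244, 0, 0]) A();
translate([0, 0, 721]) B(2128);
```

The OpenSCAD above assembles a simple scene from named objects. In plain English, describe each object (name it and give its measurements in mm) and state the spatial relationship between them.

A is a rectangular dining table. The top is 884×948×40 mm with its upper surface at z = 721 mm. It stands on four 54×54 mm square legs, each inset 12 mm from the nearest pair of top edges, running from the floor to the underside of the top.

B is a rectangular beam 2128 mm long (x), 44 mm deep (y), 54 mm thick (z).

The beam spans the tops of two tables placed 360 mm apart, resting at z = 721 mm.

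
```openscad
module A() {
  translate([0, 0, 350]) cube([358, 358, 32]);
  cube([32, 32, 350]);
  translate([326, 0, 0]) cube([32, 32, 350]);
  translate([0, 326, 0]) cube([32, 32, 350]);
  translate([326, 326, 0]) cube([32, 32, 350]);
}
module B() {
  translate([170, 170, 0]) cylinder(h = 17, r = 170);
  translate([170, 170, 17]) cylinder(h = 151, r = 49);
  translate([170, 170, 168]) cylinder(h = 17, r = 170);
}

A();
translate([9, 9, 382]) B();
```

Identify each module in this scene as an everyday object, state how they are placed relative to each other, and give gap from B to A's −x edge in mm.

The spool's min-x is at 9; the stool's min-x is 0; gap = 9 mm.

A is a stool. B is a spool. The spool is on top of the stool, centred. The gap from the spool to the stool's −x edge is 9 mm.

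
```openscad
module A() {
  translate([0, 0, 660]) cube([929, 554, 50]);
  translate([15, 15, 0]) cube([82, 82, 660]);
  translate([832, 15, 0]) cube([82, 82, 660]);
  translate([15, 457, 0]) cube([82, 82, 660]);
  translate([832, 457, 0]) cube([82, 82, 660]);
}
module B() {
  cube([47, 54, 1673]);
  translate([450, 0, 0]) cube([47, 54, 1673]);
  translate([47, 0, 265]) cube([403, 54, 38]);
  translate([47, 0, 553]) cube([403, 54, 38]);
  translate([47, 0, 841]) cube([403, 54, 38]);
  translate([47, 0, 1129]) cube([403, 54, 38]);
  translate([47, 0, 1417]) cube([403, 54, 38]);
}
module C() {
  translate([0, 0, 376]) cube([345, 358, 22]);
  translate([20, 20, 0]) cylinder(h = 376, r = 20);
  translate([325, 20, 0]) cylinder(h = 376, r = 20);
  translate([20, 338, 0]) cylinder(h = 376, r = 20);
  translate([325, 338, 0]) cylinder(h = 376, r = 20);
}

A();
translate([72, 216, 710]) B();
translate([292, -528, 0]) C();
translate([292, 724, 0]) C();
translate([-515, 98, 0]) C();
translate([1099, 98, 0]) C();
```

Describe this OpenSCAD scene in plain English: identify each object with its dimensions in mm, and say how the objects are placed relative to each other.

A is a rectangular dining table. The top is 929×554×50 mm with its upper surface at z = 710 mm. It stands on four 82×82 mm square legs, each inset 15 mm from the nearest pair of top edges, running from the floor to the underside of the top.

B is a straight ladder. Two 47×54 mm vertical rails, 1673 mm tall, stand 497 mm apart (outside-to-outside) with their front faces coplanar on the −y side. 5 rungs, each 54 mm deep and 38 mm tall, span between the inner faces of the rails, front faces flush with the rails. The lowest rung's underside is at z = 265 mm and rungs are spaced 288 mm apart (underside to underside).

C is a simple wooden stool: a rectangular seat 345 mm (x) by 358 mm (y), 22 mm thick, top face at z = 398 mm, on four round legs, each 40 mm in diameter. The legs rest on z = 0, each leg's axis is inset half a diameter from the nearest pair of seat edges (so the leg's bounding box is flush with the corner).

The ladder is on top of the table. Four stools sit around the table at the −y, +y, −x, +x sides.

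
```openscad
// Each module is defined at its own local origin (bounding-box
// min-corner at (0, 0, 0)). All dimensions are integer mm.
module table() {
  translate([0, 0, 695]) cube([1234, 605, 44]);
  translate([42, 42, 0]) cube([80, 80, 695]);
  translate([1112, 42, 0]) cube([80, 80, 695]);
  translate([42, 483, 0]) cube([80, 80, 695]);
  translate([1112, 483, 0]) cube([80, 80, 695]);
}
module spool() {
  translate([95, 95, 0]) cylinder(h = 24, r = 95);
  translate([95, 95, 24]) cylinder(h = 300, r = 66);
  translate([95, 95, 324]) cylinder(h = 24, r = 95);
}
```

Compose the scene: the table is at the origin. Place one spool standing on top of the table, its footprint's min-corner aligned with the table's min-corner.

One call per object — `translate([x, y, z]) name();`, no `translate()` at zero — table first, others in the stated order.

table();
translate([0, 0, 739]) spool();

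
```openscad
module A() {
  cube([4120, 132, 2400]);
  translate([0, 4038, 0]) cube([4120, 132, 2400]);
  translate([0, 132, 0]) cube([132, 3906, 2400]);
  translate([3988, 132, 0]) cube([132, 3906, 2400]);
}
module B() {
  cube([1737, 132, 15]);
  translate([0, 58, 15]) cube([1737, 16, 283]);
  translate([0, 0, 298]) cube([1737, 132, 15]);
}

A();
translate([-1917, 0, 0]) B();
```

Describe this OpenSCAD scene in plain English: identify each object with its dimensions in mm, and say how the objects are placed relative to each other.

A is the wall frame of a small rectangular building: four walls, each 2400 mm tall and 132 mm thick, enclosing a footprint 4120 mm (x) by 4170 mm (y) outside-to-outside, with no floor or roof. The front and back walls (the −y and +y sides) span the full width; the two side walls fit between them.

B is an I-beam lying along x, 1737 mm long. Overall section height 313 mm. Two flanges 132 mm wide (y) and 15 mm thick, one on the floor and one at the top; a web 16 mm thick runs between them, centred on the flange width.

The I-beam is on the floor beside the house frame on its −x side.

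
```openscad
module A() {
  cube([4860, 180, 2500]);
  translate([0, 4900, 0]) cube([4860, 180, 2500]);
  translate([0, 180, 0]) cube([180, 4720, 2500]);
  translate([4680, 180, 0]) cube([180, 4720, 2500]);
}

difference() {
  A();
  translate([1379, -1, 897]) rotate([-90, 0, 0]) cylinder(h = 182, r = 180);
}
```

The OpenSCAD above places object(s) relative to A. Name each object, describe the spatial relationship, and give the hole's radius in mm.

The subtracted cylinder has r = 180 mm.

A is a house frame. The house frame has a circular hole through its front wall. The hole's radius is 180 mm.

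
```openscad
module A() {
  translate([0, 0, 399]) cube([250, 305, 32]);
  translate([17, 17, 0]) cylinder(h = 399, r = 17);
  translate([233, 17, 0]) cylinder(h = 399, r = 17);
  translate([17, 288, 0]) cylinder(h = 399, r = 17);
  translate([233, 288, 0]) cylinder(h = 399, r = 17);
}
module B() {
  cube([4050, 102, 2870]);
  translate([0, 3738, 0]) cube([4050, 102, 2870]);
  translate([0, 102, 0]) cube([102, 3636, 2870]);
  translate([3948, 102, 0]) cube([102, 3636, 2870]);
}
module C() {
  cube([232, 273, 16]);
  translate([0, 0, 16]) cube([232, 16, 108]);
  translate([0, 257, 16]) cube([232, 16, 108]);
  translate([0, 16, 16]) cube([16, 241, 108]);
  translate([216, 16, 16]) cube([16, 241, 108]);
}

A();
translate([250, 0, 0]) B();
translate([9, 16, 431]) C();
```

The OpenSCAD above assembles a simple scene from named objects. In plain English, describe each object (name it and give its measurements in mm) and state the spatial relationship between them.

A is a four-legged stool. The seat is a 250×305×32 mm slab whose top surface is at z = 431 mm; four round legs, each 34 mm in diameter, run from the floor (z = 0) to the underside of the seat, each leg's axis is inset half a diameter from the nearest pair of seat edges (so the leg's bounding box is flush with the corner).

B is a box-shaped house frame (walls only): outside footprint 4050×3840 mm, wall height 2870 mm, wall thickness 102 mm. The two y-facing walls run the full x-width; the two x-facing walls fit between the inner faces of the y-facing walls.

C is an open-topped rectangular box: outside dimensions 232×273×124 mm, with a uniform wall and base thickness of 16 mm. The base is a full 232×273 slab on the floor; four walls sit on top of the base. The front and back walls (the −y and +y sides) span the full width; the two side walls fit between them.

The house frame is against the stool's +x side, with their −y faces flush. The open box is on top of the stool, centred.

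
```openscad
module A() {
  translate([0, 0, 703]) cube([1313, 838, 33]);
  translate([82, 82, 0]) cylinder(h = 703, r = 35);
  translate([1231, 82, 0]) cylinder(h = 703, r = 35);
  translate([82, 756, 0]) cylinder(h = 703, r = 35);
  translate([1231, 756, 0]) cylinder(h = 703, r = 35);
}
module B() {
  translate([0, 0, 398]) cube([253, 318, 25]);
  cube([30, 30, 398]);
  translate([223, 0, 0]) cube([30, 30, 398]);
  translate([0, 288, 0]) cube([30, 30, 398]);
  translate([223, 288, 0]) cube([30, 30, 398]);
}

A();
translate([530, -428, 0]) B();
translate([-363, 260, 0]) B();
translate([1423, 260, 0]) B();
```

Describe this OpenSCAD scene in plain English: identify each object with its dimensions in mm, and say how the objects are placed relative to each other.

A is a table with a 1313×838 mm rectangular top, 33 mm thick, top surface at z = 736 mm, supported by four round legs of 70 mm diameter, each leg's bounding box inset 47 mm from the nearest pair of top edges, running from the floor.

B is a four-legged stool. The seat is 253×318 mm, 25 mm thick, top at z = 423 mm. It stands on four square legs, each 30×30 mm in cross-section, from z = 0 to the seat underside, each flush with a corner of the seat.

Three stools sit around the table at the −y, −x, +x sides.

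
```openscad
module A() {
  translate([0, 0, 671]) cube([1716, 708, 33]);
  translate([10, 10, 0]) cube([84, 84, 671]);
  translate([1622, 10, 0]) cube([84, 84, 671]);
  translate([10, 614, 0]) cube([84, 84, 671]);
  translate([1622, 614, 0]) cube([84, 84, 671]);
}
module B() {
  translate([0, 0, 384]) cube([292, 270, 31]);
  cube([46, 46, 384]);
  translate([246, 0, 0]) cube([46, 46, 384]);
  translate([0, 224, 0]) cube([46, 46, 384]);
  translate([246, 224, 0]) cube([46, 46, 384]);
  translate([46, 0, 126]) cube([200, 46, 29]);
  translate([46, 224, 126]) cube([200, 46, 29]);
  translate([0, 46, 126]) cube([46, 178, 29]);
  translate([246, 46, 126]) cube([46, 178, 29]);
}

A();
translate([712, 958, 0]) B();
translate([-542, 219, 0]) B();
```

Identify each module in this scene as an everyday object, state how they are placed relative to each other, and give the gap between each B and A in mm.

Each stool's nearest face is 250 mm from the table's bounding box.

A is a table. B is a stool. Two stools sit around the table at the +y, −x sides. The gap between each stool and the table is 250 mm.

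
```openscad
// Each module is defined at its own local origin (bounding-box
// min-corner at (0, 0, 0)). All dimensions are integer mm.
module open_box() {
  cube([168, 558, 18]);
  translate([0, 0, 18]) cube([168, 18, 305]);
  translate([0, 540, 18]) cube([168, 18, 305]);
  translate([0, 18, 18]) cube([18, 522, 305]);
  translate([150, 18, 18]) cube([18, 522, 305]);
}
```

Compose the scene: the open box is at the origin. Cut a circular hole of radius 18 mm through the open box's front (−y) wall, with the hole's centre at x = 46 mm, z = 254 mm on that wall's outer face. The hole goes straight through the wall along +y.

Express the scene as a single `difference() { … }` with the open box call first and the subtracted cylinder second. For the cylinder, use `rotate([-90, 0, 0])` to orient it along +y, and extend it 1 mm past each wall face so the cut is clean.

difference() {
  open_box();
  translate([46, -1, 254]) rotate([-90, 0, 0]) cylinder(h = 20, r = 18);
}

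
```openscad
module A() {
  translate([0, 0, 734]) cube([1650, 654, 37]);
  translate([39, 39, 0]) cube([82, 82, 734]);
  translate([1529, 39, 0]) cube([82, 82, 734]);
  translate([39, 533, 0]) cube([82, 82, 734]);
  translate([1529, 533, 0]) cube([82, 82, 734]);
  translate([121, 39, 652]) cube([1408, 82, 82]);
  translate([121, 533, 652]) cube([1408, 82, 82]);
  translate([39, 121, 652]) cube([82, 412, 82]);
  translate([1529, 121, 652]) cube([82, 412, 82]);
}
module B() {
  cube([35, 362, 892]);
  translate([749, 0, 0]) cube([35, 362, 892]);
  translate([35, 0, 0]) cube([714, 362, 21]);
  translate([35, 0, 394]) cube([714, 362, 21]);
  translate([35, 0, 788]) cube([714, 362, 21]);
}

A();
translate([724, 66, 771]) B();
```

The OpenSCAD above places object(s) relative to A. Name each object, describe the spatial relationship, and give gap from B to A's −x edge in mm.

The bookshelf's min-x is at 724; the table's min-x is 0; gap = 724 mm.

A is a table. B is a bookshelf. The bookshelf is on top of the table. The gap from the bookshelf to the table's −x edge is 724 mm.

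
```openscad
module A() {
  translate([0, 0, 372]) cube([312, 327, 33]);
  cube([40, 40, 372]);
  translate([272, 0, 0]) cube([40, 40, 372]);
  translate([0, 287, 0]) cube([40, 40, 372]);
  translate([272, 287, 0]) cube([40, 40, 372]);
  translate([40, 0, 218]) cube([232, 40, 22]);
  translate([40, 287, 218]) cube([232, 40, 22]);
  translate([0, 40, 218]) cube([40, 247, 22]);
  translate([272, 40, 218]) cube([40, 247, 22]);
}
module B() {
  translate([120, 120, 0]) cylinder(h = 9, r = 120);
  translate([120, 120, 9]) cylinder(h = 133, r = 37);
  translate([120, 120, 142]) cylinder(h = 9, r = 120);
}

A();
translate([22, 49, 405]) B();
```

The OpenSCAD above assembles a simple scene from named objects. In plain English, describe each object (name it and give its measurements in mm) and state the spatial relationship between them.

A is a four-legged stool. The seat is 312×327 mm, 33 mm thick, top at z = 405 mm. It stands on four square legs, each 40×40 mm in cross-section, from z = 0 to the seat underside, each flush with a corner of the seat. Four stretchers, 40 mm wide and 22 mm tall, connect adjacent legs with their undersides at z = 218 mm, each running between the inner faces of the legs it joins and aligned with the legs' outer faces on the other axis.

B is a spool: two coaxial disc flanges of radius 120 mm and thickness 9 mm, joined by a core cylinder of radius 37 mm and height 133 mm. The lower flange rests on z = 0 and the three cylinders share a vertical axis.

The spool is on top of the stool.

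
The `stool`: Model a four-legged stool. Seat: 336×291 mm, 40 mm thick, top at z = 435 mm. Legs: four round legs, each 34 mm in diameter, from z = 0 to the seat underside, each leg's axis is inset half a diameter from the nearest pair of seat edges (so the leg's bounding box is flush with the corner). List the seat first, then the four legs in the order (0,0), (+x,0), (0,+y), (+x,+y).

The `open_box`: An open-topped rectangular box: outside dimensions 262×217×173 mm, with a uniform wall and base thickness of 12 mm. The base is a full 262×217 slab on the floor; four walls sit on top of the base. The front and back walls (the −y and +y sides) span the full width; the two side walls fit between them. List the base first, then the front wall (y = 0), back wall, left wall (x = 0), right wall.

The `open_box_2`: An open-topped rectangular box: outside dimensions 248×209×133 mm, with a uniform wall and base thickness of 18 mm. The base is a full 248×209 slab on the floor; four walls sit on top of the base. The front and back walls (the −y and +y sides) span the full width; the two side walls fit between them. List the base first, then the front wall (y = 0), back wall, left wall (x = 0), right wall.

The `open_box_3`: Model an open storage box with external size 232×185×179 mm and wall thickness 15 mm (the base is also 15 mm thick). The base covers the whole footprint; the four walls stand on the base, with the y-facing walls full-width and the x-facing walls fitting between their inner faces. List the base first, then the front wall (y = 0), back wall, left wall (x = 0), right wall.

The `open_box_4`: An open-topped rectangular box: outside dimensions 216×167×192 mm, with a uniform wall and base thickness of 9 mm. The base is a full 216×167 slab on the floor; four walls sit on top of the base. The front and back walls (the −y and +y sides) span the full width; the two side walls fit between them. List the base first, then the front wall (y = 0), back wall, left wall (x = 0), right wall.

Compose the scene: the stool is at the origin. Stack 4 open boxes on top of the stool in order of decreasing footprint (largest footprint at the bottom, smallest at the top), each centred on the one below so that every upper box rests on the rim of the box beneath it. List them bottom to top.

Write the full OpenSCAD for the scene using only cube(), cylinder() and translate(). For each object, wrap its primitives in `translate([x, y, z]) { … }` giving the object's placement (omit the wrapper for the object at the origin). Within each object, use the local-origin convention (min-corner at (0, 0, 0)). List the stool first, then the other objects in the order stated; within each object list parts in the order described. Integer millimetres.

translate([0, 0, 395]) cube([336, 291, 40]);
translate([17, 17, 0]) cylinder(h = 395, r = 17);
translate([319, 17, 0]) cylinder(h = 395, r = 17);
translate([17, 274, 0]) cylinder(h = 395, r = 17);
translate([319, 274, 0]) cylinder(h = 395, r = 17);
translate([37, 37, 435]) {
  cube([262, 217, 12]);
  translate([0, 0, 12]) cube([262, 12, 161]);
  translate([0, 205, 12]) cube([262, 12, 161]);
  translate([0, 12, 12]) cube([12, 193, 161]);
  translate([250, 12, 12]) cube([12, 193, 161]);
}
translate([44, 41, 608]) {
  cube([248, 209, 18]);
  translate([0, 0, 18]) cube([248, 18, 115]);
  translate([0, 191, 18]) cube([248, 18, 115]);
  translate([0, 18, 18]) cube([18, 173, 115]);
  translate([230, 18, 18]) cube([18, 173, 115]);
}
translate([52, 53, 741]) {
  cube([232, 185, 15]);
  translate([0, 0, 15]) cube([232, 15, 164]);
  translate([0, 170, 15]) cube([232, 15, 164]);
  translate([0, 15, 15]) cube([15, 155, 164]);
  translate([217, 15, 15]) cube([15, 155, 164]);
}
translate([60, 62, 920]) {
  cube([216, 167, 9]);
  translate([0, 0, 9]) cube([216, 9, 183]);
  translate([0, 158, 9]) cube([216, 9, 183]);
  translate([0, 9, 9]) cube([9, 149, 183]);
  translate([207, 9, 9]) cube([9, 149, 183]);
}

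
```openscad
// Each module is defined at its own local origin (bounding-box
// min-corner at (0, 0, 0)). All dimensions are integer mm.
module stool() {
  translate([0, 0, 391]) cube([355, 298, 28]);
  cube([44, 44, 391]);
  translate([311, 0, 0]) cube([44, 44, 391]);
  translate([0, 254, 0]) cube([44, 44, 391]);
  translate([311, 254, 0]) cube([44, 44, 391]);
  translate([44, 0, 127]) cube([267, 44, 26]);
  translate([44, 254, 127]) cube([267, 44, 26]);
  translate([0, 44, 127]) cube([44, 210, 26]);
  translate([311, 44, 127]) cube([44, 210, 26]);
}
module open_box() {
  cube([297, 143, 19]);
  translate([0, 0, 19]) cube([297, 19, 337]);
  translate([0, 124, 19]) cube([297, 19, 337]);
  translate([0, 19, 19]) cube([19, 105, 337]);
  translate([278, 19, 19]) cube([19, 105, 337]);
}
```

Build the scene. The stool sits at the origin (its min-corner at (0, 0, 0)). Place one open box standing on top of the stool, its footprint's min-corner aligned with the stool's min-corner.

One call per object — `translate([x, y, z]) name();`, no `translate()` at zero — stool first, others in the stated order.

stool();
translate([0, 0, 419]) open_box();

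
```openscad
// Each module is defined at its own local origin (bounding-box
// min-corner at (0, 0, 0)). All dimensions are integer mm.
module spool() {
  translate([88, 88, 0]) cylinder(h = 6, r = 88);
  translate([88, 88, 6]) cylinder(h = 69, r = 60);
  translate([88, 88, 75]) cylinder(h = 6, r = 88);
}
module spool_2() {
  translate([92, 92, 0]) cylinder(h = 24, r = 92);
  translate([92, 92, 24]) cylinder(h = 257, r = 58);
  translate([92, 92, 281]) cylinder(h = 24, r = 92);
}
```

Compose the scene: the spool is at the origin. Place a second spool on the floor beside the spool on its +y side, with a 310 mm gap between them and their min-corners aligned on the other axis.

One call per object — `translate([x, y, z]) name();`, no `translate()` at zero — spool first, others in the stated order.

spool();
translate([0, 486, 0]) spool_2();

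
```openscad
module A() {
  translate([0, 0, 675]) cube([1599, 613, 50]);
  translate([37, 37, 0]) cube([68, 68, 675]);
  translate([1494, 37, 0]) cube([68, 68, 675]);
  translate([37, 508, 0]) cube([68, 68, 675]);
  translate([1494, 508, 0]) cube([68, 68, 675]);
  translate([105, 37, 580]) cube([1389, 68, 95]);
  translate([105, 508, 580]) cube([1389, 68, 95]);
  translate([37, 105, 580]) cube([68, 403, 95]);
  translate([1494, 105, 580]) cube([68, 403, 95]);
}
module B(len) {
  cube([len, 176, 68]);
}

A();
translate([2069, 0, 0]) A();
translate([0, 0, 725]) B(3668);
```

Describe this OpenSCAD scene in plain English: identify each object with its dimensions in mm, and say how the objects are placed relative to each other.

A is a table with a 1599×613 mm rectangular top, 50 mm thick, top surface at z = 725 mm, supported by four 68×68 mm square legs, each inset 37 mm from the nearest pair of top edges, running from the floor. Four apron rails, 68 mm thick and 95 mm tall, run between adjacent legs with their top edges flush with the underside of the top and their outer faces flush with the legs' outer faces.

B is a rectangular beam 3668 mm long (x), 176 mm deep (y), 68 mm thick (z).

The beam spans the tops of two tables placed 470 mm apart, resting at z = 725 mm.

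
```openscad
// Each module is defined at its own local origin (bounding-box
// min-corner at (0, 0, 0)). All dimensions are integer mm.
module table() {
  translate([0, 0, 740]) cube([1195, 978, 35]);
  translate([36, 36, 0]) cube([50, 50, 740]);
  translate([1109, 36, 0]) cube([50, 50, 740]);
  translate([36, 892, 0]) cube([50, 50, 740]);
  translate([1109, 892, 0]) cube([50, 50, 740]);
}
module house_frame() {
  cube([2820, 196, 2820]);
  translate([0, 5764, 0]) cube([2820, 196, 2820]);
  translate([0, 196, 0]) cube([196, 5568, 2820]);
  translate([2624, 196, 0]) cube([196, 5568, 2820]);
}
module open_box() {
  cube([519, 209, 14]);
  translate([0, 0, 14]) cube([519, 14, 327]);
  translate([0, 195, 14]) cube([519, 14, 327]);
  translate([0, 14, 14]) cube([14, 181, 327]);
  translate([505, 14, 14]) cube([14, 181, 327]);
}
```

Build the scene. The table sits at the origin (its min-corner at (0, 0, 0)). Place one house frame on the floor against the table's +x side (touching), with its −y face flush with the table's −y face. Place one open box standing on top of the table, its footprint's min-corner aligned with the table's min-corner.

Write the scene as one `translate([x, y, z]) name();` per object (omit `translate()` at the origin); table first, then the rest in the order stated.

table();
translate([1195, 0, 0]) house_frame();
translate([0, 0, 775]) open_box();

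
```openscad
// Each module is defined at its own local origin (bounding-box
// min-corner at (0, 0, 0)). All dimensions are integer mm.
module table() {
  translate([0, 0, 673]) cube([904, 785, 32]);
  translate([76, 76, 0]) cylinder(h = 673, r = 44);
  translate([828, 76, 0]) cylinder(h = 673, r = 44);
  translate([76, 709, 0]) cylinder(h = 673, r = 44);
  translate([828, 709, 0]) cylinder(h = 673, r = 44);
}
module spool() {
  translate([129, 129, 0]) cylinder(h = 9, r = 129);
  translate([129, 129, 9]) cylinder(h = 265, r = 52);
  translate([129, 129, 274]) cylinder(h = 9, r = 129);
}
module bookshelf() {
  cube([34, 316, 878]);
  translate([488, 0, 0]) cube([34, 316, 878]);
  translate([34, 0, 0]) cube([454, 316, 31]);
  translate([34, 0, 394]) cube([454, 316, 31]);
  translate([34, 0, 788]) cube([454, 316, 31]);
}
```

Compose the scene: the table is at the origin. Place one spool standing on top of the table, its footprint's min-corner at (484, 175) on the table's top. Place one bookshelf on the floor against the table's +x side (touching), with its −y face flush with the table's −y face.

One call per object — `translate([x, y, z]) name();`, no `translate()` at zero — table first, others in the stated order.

table();
translate([484, 175, 705]) spool();
translate([904, 0, 0]) bookshelf();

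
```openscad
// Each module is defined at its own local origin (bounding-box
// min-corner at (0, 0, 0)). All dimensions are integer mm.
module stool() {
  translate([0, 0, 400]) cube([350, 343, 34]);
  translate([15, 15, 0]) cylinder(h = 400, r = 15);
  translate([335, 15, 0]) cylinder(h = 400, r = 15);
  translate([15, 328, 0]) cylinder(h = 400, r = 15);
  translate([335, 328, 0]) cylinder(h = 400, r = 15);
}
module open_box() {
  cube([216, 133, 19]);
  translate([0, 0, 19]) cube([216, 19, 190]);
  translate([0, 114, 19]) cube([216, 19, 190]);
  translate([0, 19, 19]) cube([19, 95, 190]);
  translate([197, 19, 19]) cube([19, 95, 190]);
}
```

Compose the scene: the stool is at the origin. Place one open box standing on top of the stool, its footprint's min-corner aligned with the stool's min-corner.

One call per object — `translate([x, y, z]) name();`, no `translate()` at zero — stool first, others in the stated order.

stool();
translate([0, 0, 434]) open_box();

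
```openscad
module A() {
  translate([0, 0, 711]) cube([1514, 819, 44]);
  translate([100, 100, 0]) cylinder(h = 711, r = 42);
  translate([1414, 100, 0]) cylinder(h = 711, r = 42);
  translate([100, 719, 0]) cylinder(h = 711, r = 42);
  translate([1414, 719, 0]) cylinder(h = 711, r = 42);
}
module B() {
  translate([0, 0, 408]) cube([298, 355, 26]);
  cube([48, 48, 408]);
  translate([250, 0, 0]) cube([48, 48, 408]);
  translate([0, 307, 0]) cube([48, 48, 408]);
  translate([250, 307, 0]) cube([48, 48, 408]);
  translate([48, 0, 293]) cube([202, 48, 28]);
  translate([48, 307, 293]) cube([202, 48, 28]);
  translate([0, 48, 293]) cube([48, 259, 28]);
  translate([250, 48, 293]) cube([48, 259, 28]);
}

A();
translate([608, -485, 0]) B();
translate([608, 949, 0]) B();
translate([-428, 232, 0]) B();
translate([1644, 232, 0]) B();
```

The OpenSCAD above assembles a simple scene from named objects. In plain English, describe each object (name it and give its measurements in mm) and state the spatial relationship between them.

A is a rectangular dining table. The top is 1514×819×44 mm with its upper surface at z = 755 mm. It stands on four round legs of 84 mm diameter, each leg's bounding box inset 58 mm from the nearest pair of top edges, running from the floor to the underside of the top.

B is a four-legged stool. The seat is 298×355 mm, 26 mm thick, top at z = 434 mm. It stands on four square legs, each 48×48 mm in cross-section, from z = 0 to the seat underside, each flush with a corner of the seat. Four stretchers, 48 mm wide and 28 mm tall, connect adjacent legs with their undersides at z = 293 mm, each running between the inner faces of the legs it joins and aligned with the legs' outer faces on the other axis.

Four stools sit around the table at the −y, +y, −x, +x sides.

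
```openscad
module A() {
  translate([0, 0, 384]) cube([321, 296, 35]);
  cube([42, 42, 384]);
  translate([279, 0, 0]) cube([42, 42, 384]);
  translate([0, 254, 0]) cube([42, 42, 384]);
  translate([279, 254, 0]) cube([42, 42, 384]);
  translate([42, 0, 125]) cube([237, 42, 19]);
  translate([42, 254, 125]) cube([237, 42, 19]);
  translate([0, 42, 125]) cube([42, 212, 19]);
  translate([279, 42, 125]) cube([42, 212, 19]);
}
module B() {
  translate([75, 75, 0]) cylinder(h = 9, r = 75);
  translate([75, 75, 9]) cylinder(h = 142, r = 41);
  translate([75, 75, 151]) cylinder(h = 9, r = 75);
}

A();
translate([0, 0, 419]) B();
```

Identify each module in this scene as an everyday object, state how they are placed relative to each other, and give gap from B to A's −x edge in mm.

The spool's min-x is at 0; the stool's min-x is 0; gap = 0 mm.

A is a stool. B is a spool. The spool is on top of the stool. The gap from the spool to the stool's −x edge is 0 mm.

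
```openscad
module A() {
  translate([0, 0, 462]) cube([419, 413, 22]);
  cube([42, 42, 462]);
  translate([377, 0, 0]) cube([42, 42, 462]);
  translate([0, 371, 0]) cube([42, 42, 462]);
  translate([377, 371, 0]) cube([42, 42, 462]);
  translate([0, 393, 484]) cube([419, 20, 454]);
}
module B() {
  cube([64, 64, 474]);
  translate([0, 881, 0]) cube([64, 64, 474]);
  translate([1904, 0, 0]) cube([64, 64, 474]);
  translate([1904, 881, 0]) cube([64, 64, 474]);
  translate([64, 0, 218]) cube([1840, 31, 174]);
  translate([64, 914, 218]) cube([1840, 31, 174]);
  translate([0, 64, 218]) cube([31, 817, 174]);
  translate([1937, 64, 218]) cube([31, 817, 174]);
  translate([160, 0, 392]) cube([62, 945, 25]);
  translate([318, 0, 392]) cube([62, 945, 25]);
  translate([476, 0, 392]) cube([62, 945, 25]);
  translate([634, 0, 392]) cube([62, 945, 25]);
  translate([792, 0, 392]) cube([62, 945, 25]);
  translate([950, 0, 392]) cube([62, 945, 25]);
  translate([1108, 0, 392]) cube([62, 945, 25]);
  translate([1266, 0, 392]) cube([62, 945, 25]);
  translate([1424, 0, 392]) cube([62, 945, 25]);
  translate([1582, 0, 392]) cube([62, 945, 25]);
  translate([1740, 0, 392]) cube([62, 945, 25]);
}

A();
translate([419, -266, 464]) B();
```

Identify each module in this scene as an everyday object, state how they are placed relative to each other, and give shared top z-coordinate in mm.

A is a chair. B is a bed frame. The bed frame is beside the chair with their tops flush at z = 938. The shared top z-coordinate is 938 mm.

Both tops at z = 938 mm.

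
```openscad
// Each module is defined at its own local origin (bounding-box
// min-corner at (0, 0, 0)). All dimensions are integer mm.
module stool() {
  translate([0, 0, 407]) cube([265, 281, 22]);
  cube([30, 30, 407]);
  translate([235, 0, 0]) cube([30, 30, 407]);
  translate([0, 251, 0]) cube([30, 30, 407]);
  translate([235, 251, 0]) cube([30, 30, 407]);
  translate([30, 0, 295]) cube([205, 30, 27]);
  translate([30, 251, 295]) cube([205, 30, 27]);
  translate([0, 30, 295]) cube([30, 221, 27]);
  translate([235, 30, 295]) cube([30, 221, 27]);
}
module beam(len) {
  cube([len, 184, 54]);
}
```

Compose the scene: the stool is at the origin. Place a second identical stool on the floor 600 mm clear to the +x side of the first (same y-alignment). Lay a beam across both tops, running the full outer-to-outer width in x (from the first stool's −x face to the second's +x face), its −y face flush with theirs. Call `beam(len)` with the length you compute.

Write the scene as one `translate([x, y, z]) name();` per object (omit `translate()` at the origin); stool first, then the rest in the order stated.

stool();
translate([865, 0, 0]) stool();
translate([0, 0, 429]) beam(1130);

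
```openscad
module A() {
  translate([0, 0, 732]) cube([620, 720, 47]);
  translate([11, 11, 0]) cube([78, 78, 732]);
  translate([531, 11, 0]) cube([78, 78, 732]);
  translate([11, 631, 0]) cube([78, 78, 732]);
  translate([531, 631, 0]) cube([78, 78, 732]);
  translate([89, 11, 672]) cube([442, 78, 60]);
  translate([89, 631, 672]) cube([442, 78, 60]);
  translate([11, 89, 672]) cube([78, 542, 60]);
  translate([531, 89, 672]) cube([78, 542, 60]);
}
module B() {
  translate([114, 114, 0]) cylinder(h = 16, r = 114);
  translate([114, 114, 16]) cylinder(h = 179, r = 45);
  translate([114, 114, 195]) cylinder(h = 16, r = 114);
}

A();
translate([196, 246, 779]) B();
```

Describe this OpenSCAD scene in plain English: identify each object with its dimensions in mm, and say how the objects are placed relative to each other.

A is a rectangular dining table. The top is 620×720×47 mm with its upper surface at z = 779 mm. It stands on four 78×78 mm square legs, each inset 11 mm from the nearest pair of top edges, running from the floor to the underside of the top. Four apron rails, 78 mm thick and 60 mm tall, run between adjacent legs with their top edges flush with the underside of the top and their outer faces flush with the legs' outer faces.

B is a spool: two coaxial disc flanges of radius 114 mm and thickness 16 mm, joined by a core cylinder of radius 45 mm and height 179 mm. The lower flange rests on z = 0 and the three cylinders share a vertical axis.

The spool is on top of the table, centred.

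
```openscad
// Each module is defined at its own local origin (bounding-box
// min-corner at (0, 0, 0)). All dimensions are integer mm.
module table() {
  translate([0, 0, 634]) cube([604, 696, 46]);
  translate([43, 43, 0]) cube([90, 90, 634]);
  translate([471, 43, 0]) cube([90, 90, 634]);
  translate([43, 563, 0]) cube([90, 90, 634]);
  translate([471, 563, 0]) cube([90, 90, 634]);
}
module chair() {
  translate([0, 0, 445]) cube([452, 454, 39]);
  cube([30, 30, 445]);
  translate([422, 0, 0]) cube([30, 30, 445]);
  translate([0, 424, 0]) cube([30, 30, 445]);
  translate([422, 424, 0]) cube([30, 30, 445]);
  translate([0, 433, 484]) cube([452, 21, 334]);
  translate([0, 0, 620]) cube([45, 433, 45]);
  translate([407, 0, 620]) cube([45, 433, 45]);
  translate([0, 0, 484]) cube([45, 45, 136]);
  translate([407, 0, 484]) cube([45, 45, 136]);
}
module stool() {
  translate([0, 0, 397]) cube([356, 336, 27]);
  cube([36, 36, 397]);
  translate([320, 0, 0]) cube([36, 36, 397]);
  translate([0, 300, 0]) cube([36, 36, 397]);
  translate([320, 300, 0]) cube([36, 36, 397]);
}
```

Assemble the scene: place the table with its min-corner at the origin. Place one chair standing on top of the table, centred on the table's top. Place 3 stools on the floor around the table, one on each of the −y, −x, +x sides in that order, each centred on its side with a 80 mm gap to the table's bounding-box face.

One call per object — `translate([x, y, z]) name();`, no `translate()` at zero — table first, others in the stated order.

table();
translate([76, 121, 680]) chair();
translate([124, -416, 0]) stool();
translate([-436, 180, 0]) stool();
translate([684, 180, 0]) stool();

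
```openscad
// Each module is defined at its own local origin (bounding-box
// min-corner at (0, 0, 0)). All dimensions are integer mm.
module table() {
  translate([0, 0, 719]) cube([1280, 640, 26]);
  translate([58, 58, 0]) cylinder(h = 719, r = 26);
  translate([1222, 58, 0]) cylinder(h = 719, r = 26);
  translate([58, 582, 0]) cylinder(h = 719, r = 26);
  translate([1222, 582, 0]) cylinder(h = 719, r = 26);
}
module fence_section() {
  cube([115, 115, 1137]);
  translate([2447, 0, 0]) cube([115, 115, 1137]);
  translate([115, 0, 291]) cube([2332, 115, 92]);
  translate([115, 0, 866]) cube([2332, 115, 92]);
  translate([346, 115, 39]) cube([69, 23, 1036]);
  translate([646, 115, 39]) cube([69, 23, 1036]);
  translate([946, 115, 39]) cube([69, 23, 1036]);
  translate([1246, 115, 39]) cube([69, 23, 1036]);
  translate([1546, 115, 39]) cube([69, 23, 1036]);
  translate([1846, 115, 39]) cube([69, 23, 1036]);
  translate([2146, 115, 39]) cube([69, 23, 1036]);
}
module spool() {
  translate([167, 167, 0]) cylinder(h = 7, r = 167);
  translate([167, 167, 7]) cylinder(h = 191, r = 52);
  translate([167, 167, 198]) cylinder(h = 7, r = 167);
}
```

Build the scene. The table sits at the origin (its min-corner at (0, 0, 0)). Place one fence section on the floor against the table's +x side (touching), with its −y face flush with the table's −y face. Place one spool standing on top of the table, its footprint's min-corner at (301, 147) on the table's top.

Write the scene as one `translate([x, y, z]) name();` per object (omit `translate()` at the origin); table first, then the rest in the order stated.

table();
translate([1280, 0, 0]) fence_section();
translate([301, 147, 745]) spool();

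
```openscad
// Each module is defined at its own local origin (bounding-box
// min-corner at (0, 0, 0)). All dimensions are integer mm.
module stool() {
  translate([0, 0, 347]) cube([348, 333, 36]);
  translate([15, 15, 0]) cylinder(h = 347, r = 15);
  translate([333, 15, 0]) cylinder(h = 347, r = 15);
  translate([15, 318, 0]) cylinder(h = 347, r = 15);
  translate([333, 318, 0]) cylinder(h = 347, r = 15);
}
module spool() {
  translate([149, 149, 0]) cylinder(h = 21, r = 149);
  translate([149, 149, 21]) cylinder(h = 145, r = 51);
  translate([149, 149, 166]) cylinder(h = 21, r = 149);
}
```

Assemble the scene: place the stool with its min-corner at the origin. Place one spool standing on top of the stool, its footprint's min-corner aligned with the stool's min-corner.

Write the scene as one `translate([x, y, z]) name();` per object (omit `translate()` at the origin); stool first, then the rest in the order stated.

stool();
translate([0, 0, 383]) spool();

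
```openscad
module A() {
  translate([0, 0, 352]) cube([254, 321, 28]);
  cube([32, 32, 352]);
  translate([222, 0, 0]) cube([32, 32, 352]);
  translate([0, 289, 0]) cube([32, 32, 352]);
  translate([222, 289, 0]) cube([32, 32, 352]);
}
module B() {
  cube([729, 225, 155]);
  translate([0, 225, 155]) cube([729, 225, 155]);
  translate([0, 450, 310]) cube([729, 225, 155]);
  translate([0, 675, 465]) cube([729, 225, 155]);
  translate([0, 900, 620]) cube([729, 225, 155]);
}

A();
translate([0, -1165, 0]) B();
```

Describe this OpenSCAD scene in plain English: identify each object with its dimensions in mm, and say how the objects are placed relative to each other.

A is a simple wooden stool: a rectangular seat 254 mm (x) by 321 mm (y), 28 mm thick, top face at z = 380 mm, on four square legs, each 32×32 mm in cross-section. The legs rest on z = 0, each flush with a corner of the seat.

B is a straight staircase of 5 solid steps. Each step is 729 mm wide (x), 225 mm deep (y, the going) and 155 mm tall (the rise). The first step rests on the floor; each subsequent step sits one going further in +y and one rise higher in +z, directly behind and above the previous step with no overlap.

The staircase is on the floor beside the stool on its −y side.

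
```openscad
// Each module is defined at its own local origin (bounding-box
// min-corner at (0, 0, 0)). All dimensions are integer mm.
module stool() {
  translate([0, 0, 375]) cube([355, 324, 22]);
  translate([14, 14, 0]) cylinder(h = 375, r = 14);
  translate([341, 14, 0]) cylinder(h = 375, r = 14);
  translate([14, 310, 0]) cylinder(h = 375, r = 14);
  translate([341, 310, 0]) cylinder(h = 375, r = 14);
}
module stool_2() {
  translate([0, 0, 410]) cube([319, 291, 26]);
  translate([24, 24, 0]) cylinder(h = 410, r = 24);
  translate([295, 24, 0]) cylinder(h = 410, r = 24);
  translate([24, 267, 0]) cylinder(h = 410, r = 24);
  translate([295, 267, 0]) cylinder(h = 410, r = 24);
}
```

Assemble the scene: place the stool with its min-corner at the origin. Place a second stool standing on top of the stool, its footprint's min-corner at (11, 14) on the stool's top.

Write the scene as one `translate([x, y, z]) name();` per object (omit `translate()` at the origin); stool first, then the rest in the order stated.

stool();
translate([11, 14, 397]) stool_2();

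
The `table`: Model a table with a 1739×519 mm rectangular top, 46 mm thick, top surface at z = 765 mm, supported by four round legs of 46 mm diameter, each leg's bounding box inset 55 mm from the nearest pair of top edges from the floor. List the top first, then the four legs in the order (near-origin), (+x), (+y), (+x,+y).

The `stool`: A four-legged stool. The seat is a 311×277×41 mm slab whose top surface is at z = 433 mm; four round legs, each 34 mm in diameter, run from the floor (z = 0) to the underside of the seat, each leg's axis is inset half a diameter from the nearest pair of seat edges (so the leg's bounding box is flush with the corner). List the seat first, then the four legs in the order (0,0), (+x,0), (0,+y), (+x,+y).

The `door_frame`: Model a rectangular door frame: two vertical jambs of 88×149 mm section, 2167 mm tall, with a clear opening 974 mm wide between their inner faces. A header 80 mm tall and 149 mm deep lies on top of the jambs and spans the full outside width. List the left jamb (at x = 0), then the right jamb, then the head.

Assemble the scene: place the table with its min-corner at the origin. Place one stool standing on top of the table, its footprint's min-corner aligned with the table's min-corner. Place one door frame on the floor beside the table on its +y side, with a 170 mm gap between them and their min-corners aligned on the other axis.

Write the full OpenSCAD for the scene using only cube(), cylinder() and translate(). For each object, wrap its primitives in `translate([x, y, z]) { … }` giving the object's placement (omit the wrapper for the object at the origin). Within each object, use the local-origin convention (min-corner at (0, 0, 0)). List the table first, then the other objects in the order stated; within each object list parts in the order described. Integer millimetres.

translate([0, 0, 719]) cube([1739, 519, 46]);
translate([78, 78, 0]) cylinder(h = 719, r = 23);
translate([1661, 78, 0]) cylinder(h = 719, r = 23);
translate([78, 441, 0]) cylinder(h = 719, r = 23);
translate([1661, 441, 0]) cylinder(h = 719, r = 23);
translate([0, 0, 765]) {
  translate([0, 0, 392]) cube([311, 277, 41]);
  translate([17, 17, 0]) cylinder(h = 392, r = 17);
  translate([294, 17, 0]) cylinder(h = 392, r = 17);
  translate([17, 260, 0]) cylinder(h = 392, r = 17);
  translate([294, 260, 0]) cylinder(h = 392, r = 17);
}
translate([0, 689, 0]) {
  cube([88, 149, 2167]);
  translate([1062, 0, 0]) cube([88, 149, 2167]);
  translate([0, 0, 2167]) cube([1150, 149, 80]);
}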